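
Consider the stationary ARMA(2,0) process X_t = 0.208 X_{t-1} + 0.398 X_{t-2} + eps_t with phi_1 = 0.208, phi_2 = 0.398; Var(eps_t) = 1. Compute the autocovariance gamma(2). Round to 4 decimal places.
\gamma(2) = 0.6340

Multiply the model equation by X_{t-k} and take expectations. With theta_0 = psi_0 = 1 and psi_j the MA(infinity) weights, this gives
  gamma(k) - sum_i phi_i gamma(k-i) = c_k,
  c_k = sigma^2 * sum_{j=k..q} theta_j psi_{j-k}   (c_k = 0 for k > q),
using gamma(-m) = gamma(m).
Pure AR (q = 0): c_0 = sigma^2 = 1, c_k = 0 for k >= 1.
Equations for k = 0, 1, 2 (AR order 2, c_2 = 0):
  (E0) gamma(0) = phi_1 gamma(1) + phi_2 gamma(2) + c_0
  (E1) gamma(1) = phi_1 gamma(0) + phi_2 gamma(1) + c_1
  (E2) gamma(2) = phi_1 gamma(1) + phi_2 gamma(0)
From (E1): gamma(1) = A gamma(0) + B with
  A = phi_1 / (1 - phi_2) = 0.208 / 0.602 = 0.345515,   B = c_1 / (1 - phi_2) = 0 / 0.602 = 0.
Insert (E2) into (E0): gamma(0) (1 - phi_2^2) = phi_1 (1 + phi_2) gamma(1) + c_0.
  phi_1 (1 + phi_2) = (0.208)(1.398) = 0.290784,   1 - phi_2^2 = 0.841596.
Replace gamma(1) by A gamma(0) + B and collect gamma(0):
  gamma(0) [0.841596 - (0.290784)(0.345515)] = c_0 = 1
  gamma(0) * 0.741126 = 1
  gamma(0) = 1 / 0.741126 = 1.349299.
  gamma(1) = A gamma(0) = (0.345515)(1.349299) = 0.466203.
  gamma(2) = phi_1 gamma(1) + phi_2 gamma(0) = (0.208)(0.466203) + (0.398)(1.349299) = 0.633991.
Therefore gamma(2) = 0.6340 (to 4 decimal places).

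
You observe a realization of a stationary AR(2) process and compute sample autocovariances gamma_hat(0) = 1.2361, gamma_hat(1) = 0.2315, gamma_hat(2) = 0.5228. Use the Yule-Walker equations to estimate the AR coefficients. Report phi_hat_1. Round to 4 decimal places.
\hat\phi_{1} = 0.1120

The Yule-Walker equations for an AR(p) process read, in matrix form,
  Gamma_p phi = r_p,   with   (Gamma_p)_{ij} = gamma(|i - j|),
                       (r_p)_i = gamma(i),   i,j = 1..p.
Substitute the sample gammas (Toeplitz matrix and right-hand side of size 2):
  Gamma_p = [[1.2361, 0.2315], [0.2315, 1.2361]]
  r_p     = [0.2315, 0.5228]
Written out:
  1.2361 phi_1 + 0.2315 phi_2 = 0.2315
  0.2315 phi_1 + 1.2361 phi_2 = 0.5228
Solve by Cramer's rule:
  det = gamma(0)^2 - gamma(1)^2 = (1.2361)^2 - (0.2315)^2 = 1.52794321 - 0.05359225 = 1.47435096
  phi_hat_1 = [gamma(1) gamma(0) - gamma(1) gamma(2)] / det = [(0.2315)(1.2361) - (0.2315)(0.5228)] / 1.47435096 = 0.16512895 / 1.47435096 = 0.112
  phi_hat_2 = [gamma(0) gamma(2) - gamma(1)^2] / det = [(1.2361)(0.5228) - (0.2315)^2] / 1.47435096 = 0.59264083 / 1.47435096 = 0.402
So phi_hat = [0.1120, 0.4020].
Therefore phi_hat_1 = 0.1120.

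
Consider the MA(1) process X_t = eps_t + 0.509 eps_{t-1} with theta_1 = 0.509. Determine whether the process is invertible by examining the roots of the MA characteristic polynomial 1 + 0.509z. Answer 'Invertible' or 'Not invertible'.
\text{Invertible}

The MA(q) characteristic polynomial is P(z) = 1 + 0.509z.
Invertibility requires all roots to lie outside the unit circle, i.e. |z| > 1 for every root.
This is linear in z: 1 + (0.509) z = 0  =>  z = -1/(0.509) = -1.964637,  |z| = 1.964637.
Moduli of all roots: 1.9646.
All moduli strictly greater than 1? Yes.
Verdict: Invertible.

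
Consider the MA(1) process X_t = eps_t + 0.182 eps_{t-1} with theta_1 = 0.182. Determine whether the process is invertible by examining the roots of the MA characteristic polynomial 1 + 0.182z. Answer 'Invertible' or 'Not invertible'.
\text{Invertible}

The MA(q) characteristic polynomial is P(z) = 1 + 0.182z.
Invertibility requires all roots to lie outside the unit circle, i.e. |z| > 1 for every root.
This is linear in z: 1 + (0.182) z = 0  =>  z = -1/(0.182) = -5.494505,  |z| = 5.494505.
Moduli of all roots: 5.4945.
All moduli strictly greater than 1? Yes.
Verdict: Invertible.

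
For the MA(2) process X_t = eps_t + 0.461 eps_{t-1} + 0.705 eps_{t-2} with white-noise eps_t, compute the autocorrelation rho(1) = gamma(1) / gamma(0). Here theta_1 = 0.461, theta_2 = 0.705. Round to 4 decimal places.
\rho(1) = 0.4598

For an MA(q) process with theta_0 = 1, the autocovariance is
  gamma(k) = sigma^2 * sum_{i=0..q-k} theta_i * theta_{i+k},
and rho(k) = gamma(k) / gamma(0). Sigma^2 cancels.
  numerator   = (1)*(0.461) + (0.461)*(0.705) = 0.786005.
  denominator = (1)^2 + (0.461)^2 + (0.705)^2 = 1.709546.
  rho(1) = 0.786005 / 1.709546 = 0.4598.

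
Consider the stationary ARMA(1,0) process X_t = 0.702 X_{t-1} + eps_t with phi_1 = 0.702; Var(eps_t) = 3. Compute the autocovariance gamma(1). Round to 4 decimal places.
\gamma(1) = 4.1522

Multiply the model equation by X_{t-k} and take expectations. With theta_0 = psi_0 = 1 and psi_j the MA(infinity) weights, this gives
  gamma(k) - sum_i phi_i gamma(k-i) = c_k,
  c_k = sigma^2 * sum_{j=k..q} theta_j psi_{j-k}   (c_k = 0 for k > q),
using gamma(-m) = gamma(m).
Pure AR (q = 0): c_0 = sigma^2 = 3, c_k = 0 for k >= 1.
Equations for k = 0 and k = 1 (AR order 1):
  gamma(0) = phi_1 gamma(1) + c_0
  gamma(1) = phi_1 gamma(0) + c_1
Substituting the second into the first: gamma(0) (1 - phi_1^2) = c_0 + phi_1 c_1, so
  gamma(0) = c_0 / (1 - phi_1^2) = 3 / (1 - (0.702)^2) = 3 / 0.507196 = 5.914873.
  gamma(1) = phi_1 gamma(0) = (0.702)(5.914873) = 4.152241.
Therefore gamma(1) = 4.1522 (to 4 decimal places).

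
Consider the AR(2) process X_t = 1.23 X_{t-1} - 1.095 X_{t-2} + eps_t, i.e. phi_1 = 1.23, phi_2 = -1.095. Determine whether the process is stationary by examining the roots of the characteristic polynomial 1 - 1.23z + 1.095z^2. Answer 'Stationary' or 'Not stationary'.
\text{Not stationary}

The AR(p) characteristic polynomial is P(z) = 1 - 1.23z + 1.095z^2.
Stationarity requires all roots to lie outside the unit circle, i.e. |z| > 1 for every root.
Set 1 + (-1.23) z + (1.095) z^2 = 0, i.e. a z^2 + b z + c = 0 with a = 1.095, b = -1.23, c = 1.
Discriminant D = b^2 - 4ac = (-1.23)^2 - 4*(1.095)*1 = 1.5129 - (4.38) = -2.8671.
D < 0, so the roots are the complex-conjugate pair z = (-b +/- i sqrt(-D)) / (2a) = 0.5616 +/- 0.7732i.
For a conjugate pair |z|^2 = z * conj(z) = (product of roots) = c/a = 1/(1.095) = 0.913242, so |z| = sqrt(0.913242) = 0.9556 for both roots.
Moduli of all roots: 0.9556, 0.9556.
All moduli strictly greater than 1? No.
Verdict: Not stationary.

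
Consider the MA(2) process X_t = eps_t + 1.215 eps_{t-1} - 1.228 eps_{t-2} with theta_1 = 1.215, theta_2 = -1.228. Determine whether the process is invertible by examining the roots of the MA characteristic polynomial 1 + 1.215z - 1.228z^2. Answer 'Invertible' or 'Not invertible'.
\text{Not invertible}

The MA(q) characteristic polynomial is P(z) = 1 + 1.215z - 1.228z^2.
Invertibility requires all roots to lie outside the unit circle, i.e. |z| > 1 for every root.
Set 1 + (1.215) z + (-1.228) z^2 = 0, i.e. a z^2 + b z + c = 0 with a = -1.228, b = 1.215, c = 1.
Discriminant D = b^2 - 4ac = (1.215)^2 - 4*(-1.228)*1 = 1.476225 - (-4.912) = 6.388225.
D >= 0, so the roots are real: z = (-b +/- sqrt(D)) / (2a) = (-1.215 +/- 2.527494) / (-2.456).
  z_1 = (-1.215 + 2.527494) / (-2.456) = -0.5344,   |z_1| = 0.5344.
  z_2 = (-1.215 - 2.527494) / (-2.456) = 1.5238,   |z_2| = 1.5238.
Moduli of all roots: 0.5344, 1.5238.
All moduli strictly greater than 1? No.
Verdict: Not invertible.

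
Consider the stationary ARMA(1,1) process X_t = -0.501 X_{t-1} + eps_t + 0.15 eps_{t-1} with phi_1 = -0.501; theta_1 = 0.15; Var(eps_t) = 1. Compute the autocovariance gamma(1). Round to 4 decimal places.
\gamma(1) = -0.4334

Multiply the model equation by X_{t-k} and take expectations. With theta_0 = psi_0 = 1 and psi_j the MA(infinity) weights, this gives
  gamma(k) - sum_i phi_i gamma(k-i) = c_k,
  c_k = sigma^2 * sum_{j=k..q} theta_j psi_{j-k}   (c_k = 0 for k > q),
using gamma(-m) = gamma(m).
psi-weights needed (psi_j = theta_j + sum_i phi_i psi_{j-i}):
  psi_1 = theta_1 + phi_1 = 0.15 + (-0.501) = -0.351
Right-hand sides:
  c_0 = sigma^2 (1 + theta_1 psi_1) = 1 * (1 + (0.15)(-0.351)) = 1 * 0.94735 = 0.94735
  c_1 = sigma^2 theta_1 = 1 * (0.15) = 0.15
  c_2 = 0
Equations for k = 0 and k = 1 (AR order 1):
  gamma(0) = phi_1 gamma(1) + c_0
  gamma(1) = phi_1 gamma(0) + c_1
Substituting the second into the first: gamma(0) (1 - phi_1^2) = c_0 + phi_1 c_1, so
  gamma(0) = (c_0 + phi_1 c_1) / (1 - phi_1^2) = (0.94735 + (-0.501)(0.15)) / (1 - (-0.501)^2) = 0.8722 / 0.748999 = 1.164488.
  gamma(1) = phi_1 gamma(0) + c_1 = (-0.501)(1.164488) + (0.15) = -0.433408.
Therefore gamma(1) = -0.4334 (to 4 decimal places).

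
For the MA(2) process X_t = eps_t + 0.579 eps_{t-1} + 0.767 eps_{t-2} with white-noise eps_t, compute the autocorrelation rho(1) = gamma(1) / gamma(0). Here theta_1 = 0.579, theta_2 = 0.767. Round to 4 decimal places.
\rho(1) = 0.5319

For an MA(q) process with theta_0 = 1, the autocovariance is
  gamma(k) = sigma^2 * sum_{i=0..q-k} theta_i * theta_{i+k},
and rho(k) = gamma(k) / gamma(0). Sigma^2 cancels.
  numerator   = (1)*(0.579) + (0.579)*(0.767) = 1.023093.
  denominator = (1)^2 + (0.579)^2 + (0.767)^2 = 1.92353.
  rho(1) = 1.023093 / 1.92353 = 0.5319.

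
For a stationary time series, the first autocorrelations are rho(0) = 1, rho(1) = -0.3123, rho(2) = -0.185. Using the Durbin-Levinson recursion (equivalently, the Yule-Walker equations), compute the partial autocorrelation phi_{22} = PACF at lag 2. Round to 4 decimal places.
\phi_{22} = -0.3131

The PACF at lag k is phi_{kk}, the last component of the solution
to the Yule-Walker system G_k phi = r_k where
  (G_k)_{ij} = rho(|i - j|), (r_k)_i = rho(i), i,j = 1..k.
Equivalently, Durbin-Levinson gives phi_{kk} iteratively:
  phi_{11} = rho(1)
  phi_{kk} = [rho(k) - sum_{j=1..k-1} phi_{k-1,j} rho(k-j)]
            / [1 - sum_{j=1..k-1} phi_{k-1,j} rho(j)],
  phi_{k,j} = phi_{k-1,j} - phi_{kk} phi_{k-1,k-j},  j = 1..k-1.
Step k = 1:
  phi_11 = rho(1) = -0.3123.
Step k = 2:
  phi_22 = [rho(2) - phi_11 rho(1)] / [1 - phi_11 rho(1)] = [-0.185 - (-0.3123)(-0.3123)] / [1 - (-0.3123)(-0.3123)]
         = -0.28253129 / 0.90246871 = -0.3131.
Therefore phi_{22} = -0.3131.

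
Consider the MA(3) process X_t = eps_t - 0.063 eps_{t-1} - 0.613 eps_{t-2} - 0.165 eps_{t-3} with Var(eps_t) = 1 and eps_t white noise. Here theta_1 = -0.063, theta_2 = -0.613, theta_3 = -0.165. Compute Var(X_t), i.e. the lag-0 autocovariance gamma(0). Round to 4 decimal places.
\gamma(0) = 1.4070

For an MA(q) process X_t = eps_t + sum_i theta_i eps_{t-i} with
Var(eps_t) = sigma^2, the variance is
  gamma(0) = sigma^2 * (1 + sum_i theta_i^2).
  sum_i theta_i^2 = (-0.063)^2 + (-0.613)^2 + (-0.165)^2 = 0.003969 + 0.375769 + 0.027225 = 0.406963.
  gamma(0) = 1 * (1 + 0.406963) = 1 * 1.406963 = 1.406963, which rounds to 1.4070.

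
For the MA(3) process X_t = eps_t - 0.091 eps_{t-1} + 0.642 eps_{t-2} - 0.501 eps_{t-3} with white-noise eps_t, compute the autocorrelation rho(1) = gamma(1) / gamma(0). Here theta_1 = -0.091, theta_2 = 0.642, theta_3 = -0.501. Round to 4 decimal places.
\rho(1) = -0.2818

For an MA(q) process with theta_0 = 1, the autocovariance is
  gamma(k) = sigma^2 * sum_{i=0..q-k} theta_i * theta_{i+k},
and rho(k) = gamma(k) / gamma(0). Sigma^2 cancels.
  numerator   = (1)*(-0.091) + (-0.091)*(0.642) + (0.642)*(-0.501) = -0.471064.
  denominator = (1)^2 + (-0.091)^2 + (0.642)^2 + (-0.501)^2 = 1.671446.
  rho(1) = -0.471064 / 1.671446 = -0.2818.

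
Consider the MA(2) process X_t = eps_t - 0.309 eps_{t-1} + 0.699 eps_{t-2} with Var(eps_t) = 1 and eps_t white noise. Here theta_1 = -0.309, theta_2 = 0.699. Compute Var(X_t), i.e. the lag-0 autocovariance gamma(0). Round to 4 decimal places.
\gamma(0) = 1.5841

For an MA(q) process X_t = eps_t + sum_i theta_i eps_{t-i} with
Var(eps_t) = sigma^2, the variance is
  gamma(0) = sigma^2 * (1 + sum_i theta_i^2).
  sum_i theta_i^2 = (-0.309)^2 + (0.699)^2 = 0.095481 + 0.488601 = 0.584082.
  gamma(0) = 1 * (1 + 0.584082) = 1 * 1.584082 = 1.584082, which rounds to 1.5841.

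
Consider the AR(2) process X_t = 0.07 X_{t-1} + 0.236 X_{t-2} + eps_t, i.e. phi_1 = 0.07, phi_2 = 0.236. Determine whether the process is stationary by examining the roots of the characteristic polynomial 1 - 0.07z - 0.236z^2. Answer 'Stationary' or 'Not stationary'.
\text{Stationary}

The AR(p) characteristic polynomial is P(z) = 1 - 0.07z - 0.236z^2.
Stationarity requires all roots to lie outside the unit circle, i.e. |z| > 1 for every root.
Set 1 + (-0.07) z + (-0.236) z^2 = 0, i.e. a z^2 + b z + c = 0 with a = -0.236, b = -0.07, c = 1.
Discriminant D = b^2 - 4ac = (-0.07)^2 - 4*(-0.236)*1 = 0.0049 - (-0.944) = 0.9489.
D >= 0, so the roots are real: z = (-b +/- sqrt(D)) / (2a) = (0.07 +/- 0.974115) / (-0.472).
  z_1 = (0.07 + 0.974115) / (-0.472) = -2.2121,   |z_1| = 2.2121.
  z_2 = (0.07 - 0.974115) / (-0.472) = 1.9155,   |z_2| = 1.9155.
Moduli of all roots: 2.2121, 1.9155.
All moduli strictly greater than 1? Yes.
Verdict: Stationary.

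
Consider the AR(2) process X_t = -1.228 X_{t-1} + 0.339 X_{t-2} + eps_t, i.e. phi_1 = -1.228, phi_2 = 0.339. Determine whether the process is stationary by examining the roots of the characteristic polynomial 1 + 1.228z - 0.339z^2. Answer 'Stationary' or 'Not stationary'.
\text{Not stationary}

The AR(p) characteristic polynomial is P(z) = 1 + 1.228z - 0.339z^2.
Stationarity requires all roots to lie outside the unit circle, i.e. |z| > 1 for every root.
Set 1 + (1.228) z + (-0.339) z^2 = 0, i.e. a z^2 + b z + c = 0 with a = -0.339, b = 1.228, c = 1.
Discriminant D = b^2 - 4ac = (1.228)^2 - 4*(-0.339)*1 = 1.507984 - (-1.356) = 2.863984.
D >= 0, so the roots are real: z = (-b +/- sqrt(D)) / (2a) = (-1.228 +/- 1.692331) / (-0.678).
  z_1 = (-1.228 + 1.692331) / (-0.678) = -0.6849,   |z_1| = 0.6849.
  z_2 = (-1.228 - 1.692331) / (-0.678) = 4.3073,   |z_2| = 4.3073.
Moduli of all roots: 0.6849, 4.3073.
All moduli strictly greater than 1? No.
Verdict: Not stationary.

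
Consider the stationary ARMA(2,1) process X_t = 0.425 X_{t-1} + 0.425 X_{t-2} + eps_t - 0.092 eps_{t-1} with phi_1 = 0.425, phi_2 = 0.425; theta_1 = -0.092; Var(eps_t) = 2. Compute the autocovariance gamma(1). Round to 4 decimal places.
\gamma(1) = 3.1494

Multiply the model equation by X_{t-k} and take expectations. With theta_0 = psi_0 = 1 and psi_j the MA(infinity) weights, this gives
  gamma(k) - sum_i phi_i gamma(k-i) = c_k,
  c_k = sigma^2 * sum_{j=k..q} theta_j psi_{j-k}   (c_k = 0 for k > q),
using gamma(-m) = gamma(m).
psi-weights needed (psi_j = theta_j + sum_i phi_i psi_{j-i}):
  psi_1 = theta_1 + phi_1 = -0.092 + (0.425) = 0.333
Right-hand sides:
  c_0 = sigma^2 (1 + theta_1 psi_1) = 2 * (1 + (-0.092)(0.333)) = 2 * 0.969364 = 1.938728
  c_1 = sigma^2 theta_1 = 2 * (-0.092) = -0.184
  c_2 = 0
Equations for k = 0, 1, 2 (AR order 2, c_2 = 0):
  (E0) gamma(0) = phi_1 gamma(1) + phi_2 gamma(2) + c_0
  (E1) gamma(1) = phi_1 gamma(0) + phi_2 gamma(1) + c_1
  (E2) gamma(2) = phi_1 gamma(1) + phi_2 gamma(0)
From (E1): gamma(1) = A gamma(0) + B with
  A = phi_1 / (1 - phi_2) = 0.425 / 0.575 = 0.73913,   B = c_1 / (1 - phi_2) = -0.184 / 0.575 = -0.32.
Insert (E2) into (E0): gamma(0) (1 - phi_2^2) = phi_1 (1 + phi_2) gamma(1) + c_0.
  phi_1 (1 + phi_2) = (0.425)(1.425) = 0.605625,   1 - phi_2^2 = 0.819375.
Replace gamma(1) by A gamma(0) + B and collect gamma(0):
  gamma(0) [0.819375 - (0.605625)(0.73913)] = (0.605625)(-0.32) + 1.938728
  gamma(0) * 0.371739 = 1.744928
  gamma(0) = 1.744928 / 0.371739 = 4.693958.
  gamma(1) = A gamma(0) + B = (0.73913)(4.693958) + (-0.32) = 3.149447.
Therefore gamma(1) = 3.1494 (to 4 decimal places).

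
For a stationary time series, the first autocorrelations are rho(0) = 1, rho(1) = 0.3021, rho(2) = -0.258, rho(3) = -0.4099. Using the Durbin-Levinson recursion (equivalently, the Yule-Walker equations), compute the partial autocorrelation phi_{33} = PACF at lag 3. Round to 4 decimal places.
\phi_{33} = -0.2400

The PACF at lag k is phi_{kk}, the last component of the solution
to the Yule-Walker system G_k phi = r_k where
  (G_k)_{ij} = rho(|i - j|), (r_k)_i = rho(i), i,j = 1..k.
Equivalently, Durbin-Levinson gives phi_{kk} iteratively:
  phi_{11} = rho(1)
  phi_{kk} = [rho(k) - sum_{j=1..k-1} phi_{k-1,j} rho(k-j)]
            / [1 - sum_{j=1..k-1} phi_{k-1,j} rho(j)],
  phi_{k,j} = phi_{k-1,j} - phi_{kk} phi_{k-1,k-j},  j = 1..k-1.
Step k = 1:
  phi_11 = rho(1) = 0.3021.
Step k = 2:
  phi_22 = [rho(2) - phi_11 rho(1)] / [1 - phi_11 rho(1)] = [-0.258 - (0.3021)(0.3021)] / [1 - (0.3021)(0.3021)]
         = -0.34926441 / 0.90873559 = -0.384341.
  Update: phi_21 = phi_11 - phi_22 phi_11 = 0.3021 - (-0.384341)(0.3021) = 0.418209.
Step k = 3:
  phi_33 = [rho(3) - phi_21 rho(2) - phi_22 rho(1)] / [1 - phi_21 rho(1) - phi_22 rho(2)]
    numerator   = -0.4099 - (0.418209)(-0.258) - (-0.384341)(0.3021) = -0.18589253
    denominator = 1 - (0.418209)(0.3021) - (-0.384341)(-0.258) = 0.77449893
  phi_33 = -0.18589253 / 0.77449893 = -0.24.
Therefore phi_{33} = -0.2400.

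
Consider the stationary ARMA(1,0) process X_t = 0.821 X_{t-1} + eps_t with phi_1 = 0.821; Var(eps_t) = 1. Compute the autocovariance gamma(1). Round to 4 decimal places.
\gamma(1) = 2.5187

Multiply the model equation by X_{t-k} and take expectations. With theta_0 = psi_0 = 1 and psi_j the MA(infinity) weights, this gives
  gamma(k) - sum_i phi_i gamma(k-i) = c_k,
  c_k = sigma^2 * sum_{j=k..q} theta_j psi_{j-k}   (c_k = 0 for k > q),
using gamma(-m) = gamma(m).
Pure AR (q = 0): c_0 = sigma^2 = 1, c_k = 0 for k >= 1.
Equations for k = 0 and k = 1 (AR order 1):
  gamma(0) = phi_1 gamma(1) + c_0
  gamma(1) = phi_1 gamma(0) + c_1
Substituting the second into the first: gamma(0) (1 - phi_1^2) = c_0 + phi_1 c_1, so
  gamma(0) = c_0 / (1 - phi_1^2) = 1 / (1 - (0.821)^2) = 1 / 0.325959 = 3.06787.
  gamma(1) = phi_1 gamma(0) = (0.821)(3.06787) = 2.518722.
Therefore gamma(1) = 2.5187 (to 4 decimal places).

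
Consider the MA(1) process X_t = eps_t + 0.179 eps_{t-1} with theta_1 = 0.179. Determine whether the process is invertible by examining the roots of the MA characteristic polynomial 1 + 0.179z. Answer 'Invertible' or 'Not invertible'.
\text{Invertible}

The MA(q) characteristic polynomial is P(z) = 1 + 0.179z.
Invertibility requires all roots to lie outside the unit circle, i.e. |z| > 1 for every root.
This is linear in z: 1 + (0.179) z = 0  =>  z = -1/(0.179) = -5.586592,  |z| = 5.586592.
Moduli of all roots: 5.5866.
All moduli strictly greater than 1? Yes.
Verdict: Invertible.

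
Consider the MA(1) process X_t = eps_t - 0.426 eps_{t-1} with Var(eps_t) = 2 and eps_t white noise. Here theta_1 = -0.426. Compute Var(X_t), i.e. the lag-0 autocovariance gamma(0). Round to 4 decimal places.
\gamma(0) = 2.3630

For an MA(q) process X_t = eps_t + sum_i theta_i eps_{t-i} with
Var(eps_t) = sigma^2, the variance is
  gamma(0) = sigma^2 * (1 + sum_i theta_i^2).
  sum_i theta_i^2 = (-0.426)^2 = 0.181476.
  gamma(0) = 2 * (1 + 0.181476) = 2 * 1.181476 = 2.362952, which rounds to 2.3630.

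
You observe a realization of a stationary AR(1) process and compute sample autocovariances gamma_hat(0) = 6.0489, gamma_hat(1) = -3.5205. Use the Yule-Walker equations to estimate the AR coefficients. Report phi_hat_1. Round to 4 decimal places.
\hat\phi_{1} = -0.5820

The Yule-Walker equations for an AR(p) process read, in matrix form,
  Gamma_p phi = r_p,   with   (Gamma_p)_{ij} = gamma(|i - j|),
                       (r_p)_i = gamma(i),   i,j = 1..p.
Substitute the sample gammas (Toeplitz matrix and right-hand side of size 1):
  Gamma_p = [[6.0489]]
  r_p     = [-3.5205]
With p = 1 this is the single equation gamma(0) phi_1 = gamma(1):
  phi_hat_1 = gamma(1) / gamma(0) = -3.5205 / 6.0489 = -0.5820.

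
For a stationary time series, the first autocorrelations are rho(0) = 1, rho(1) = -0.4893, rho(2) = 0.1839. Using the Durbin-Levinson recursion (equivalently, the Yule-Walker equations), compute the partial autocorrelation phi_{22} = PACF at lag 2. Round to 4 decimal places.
\phi_{22} = -0.0730

The PACF at lag k is phi_{kk}, the last component of the solution
to the Yule-Walker system G_k phi = r_k where
  (G_k)_{ij} = rho(|i - j|), (r_k)_i = rho(i), i,j = 1..k.
Equivalently, Durbin-Levinson gives phi_{kk} iteratively:
  phi_{11} = rho(1)
  phi_{kk} = [rho(k) - sum_{j=1..k-1} phi_{k-1,j} rho(k-j)]
            / [1 - sum_{j=1..k-1} phi_{k-1,j} rho(j)],
  phi_{k,j} = phi_{k-1,j} - phi_{kk} phi_{k-1,k-j},  j = 1..k-1.
Step k = 1:
  phi_11 = rho(1) = -0.4893.
Step k = 2:
  phi_22 = [rho(2) - phi_11 rho(1)] / [1 - phi_11 rho(1)] = [0.1839 - (-0.4893)(-0.4893)] / [1 - (-0.4893)(-0.4893)]
         = -0.05551449 / 0.76058551 = -0.073.
Therefore phi_{22} = -0.0730.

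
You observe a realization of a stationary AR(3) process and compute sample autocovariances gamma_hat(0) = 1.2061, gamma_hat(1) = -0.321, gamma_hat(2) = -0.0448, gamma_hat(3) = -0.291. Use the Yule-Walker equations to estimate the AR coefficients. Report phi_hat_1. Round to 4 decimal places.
\hat\phi_{1} = -0.3330

The Yule-Walker equations for an AR(p) process read, in matrix form,
  Gamma_p phi = r_p,   with   (Gamma_p)_{ij} = gamma(|i - j|),
                       (r_p)_i = gamma(i),   i,j = 1..p.
Substitute the sample gammas (Toeplitz matrix and right-hand side of size 3):
  Gamma_p = [[1.2061, -0.321, -0.0448], [-0.321, 1.2061, -0.321], [-0.0448, -0.321, 1.2061]]
  r_p     = [-0.321, -0.0448, -0.291]
Written out (R1..R3):
  (R1) 1.2061 phi_1 - 0.321 phi_2 - 0.0448 phi_3 = -0.321
  (R2) -0.321 phi_1 + 1.2061 phi_2 - 0.321 phi_3 = -0.0448
  (R3) -0.0448 phi_1 - 0.321 phi_2 + 1.2061 phi_3 = -0.291
Gaussian elimination:
  R2 <- R2 - (-0.321/1.2061) R1 = R2 - (-0.266147) R1:  1.120667 phi_2 - 0.332923 phi_3 = -0.130233
  R3 <- R3 - (-0.0448/1.2061) R1 = R3 - (-0.037145) R1:  -0.332923 phi_2 + 1.204436 phi_3 = -0.302923
  R3 <- R3 - (-0.332923/1.120667) R2 = R3 - (-0.297076) R2:  1.105532 phi_3 = -0.341613
Back-substitution:
  phi_hat_3 = -0.341613 / 1.105532 = -0.309003
  phi_hat_2 = (-0.130233 - (-0.332923)(-0.309003)) / 1.120667 = -0.208008
  phi_hat_1 = (-0.321 - (-0.321)(-0.208008) - (-0.0448)(-0.309003)) / 1.2061 = -0.332986
So phi_hat = [-0.3330, -0.2080, -0.3090].
Therefore phi_hat_1 = -0.3330.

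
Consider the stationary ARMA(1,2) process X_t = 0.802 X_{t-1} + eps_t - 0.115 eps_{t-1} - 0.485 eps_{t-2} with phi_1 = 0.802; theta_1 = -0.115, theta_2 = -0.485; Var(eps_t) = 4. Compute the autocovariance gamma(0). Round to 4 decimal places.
\gamma(0) = 5.9367

Multiply the model equation by X_{t-k} and take expectations. With theta_0 = psi_0 = 1 and psi_j the MA(infinity) weights, this gives
  gamma(k) - sum_i phi_i gamma(k-i) = c_k,
  c_k = sigma^2 * sum_{j=k..q} theta_j psi_{j-k}   (c_k = 0 for k > q),
using gamma(-m) = gamma(m).
psi-weights needed (psi_j = theta_j + sum_i phi_i psi_{j-i}):
  psi_1 = theta_1 + phi_1 = -0.115 + (0.802) = 0.687
  psi_2 = theta_2 + phi_1 psi_1 = -0.485 + (0.802)(0.687) = 0.065974
Right-hand sides:
  c_0 = sigma^2 (1 + theta_1 psi_1 + theta_2 psi_2) = 4 * (1 + (-0.115)(0.687) + (-0.485)(0.065974)) = 4 * 0.888998 = 3.55599
  c_1 = sigma^2 (theta_1 + theta_2 psi_1) = 4 * (-0.115 + (-0.485)(0.687)) = -1.79278
  c_2 = sigma^2 theta_2 = 4 * (-0.485) = -1.94
Equations for k = 0 and k = 1 (AR order 1):
  gamma(0) = phi_1 gamma(1) + c_0
  gamma(1) = phi_1 gamma(0) + c_1
Substituting the second into the first: gamma(0) (1 - phi_1^2) = c_0 + phi_1 c_1, so
  gamma(0) = (c_0 + phi_1 c_1) / (1 - phi_1^2) = (3.55599 + (0.802)(-1.79278)) / (1 - (0.802)^2) = 2.118181 / 0.356796 = 5.936672.
Therefore gamma(0) = 5.9367 (to 4 decimal places).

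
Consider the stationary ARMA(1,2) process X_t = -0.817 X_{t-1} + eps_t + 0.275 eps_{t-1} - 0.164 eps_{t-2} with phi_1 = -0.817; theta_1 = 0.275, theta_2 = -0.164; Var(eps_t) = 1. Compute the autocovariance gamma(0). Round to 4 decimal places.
\gamma(0) = 1.5276

Multiply the model equation by X_{t-k} and take expectations. With theta_0 = psi_0 = 1 and psi_j the MA(infinity) weights, this gives
  gamma(k) - sum_i phi_i gamma(k-i) = c_k,
  c_k = sigma^2 * sum_{j=k..q} theta_j psi_{j-k}   (c_k = 0 for k > q),
using gamma(-m) = gamma(m).
psi-weights needed (psi_j = theta_j + sum_i phi_i psi_{j-i}):
  psi_1 = theta_1 + phi_1 = 0.275 + (-0.817) = -0.542
  psi_2 = theta_2 + phi_1 psi_1 = -0.164 + (-0.817)(-0.542) = 0.278814
Right-hand sides:
  c_0 = sigma^2 (1 + theta_1 psi_1 + theta_2 psi_2) = 1 * (1 + (0.275)(-0.542) + (-0.164)(0.278814)) = 1 * 0.805225 = 0.805225
  c_1 = sigma^2 (theta_1 + theta_2 psi_1) = 1 * (0.275 + (-0.164)(-0.542)) = 0.363888
  c_2 = sigma^2 theta_2 = 1 * (-0.164) = -0.164
Equations for k = 0 and k = 1 (AR order 1):
  gamma(0) = phi_1 gamma(1) + c_0
  gamma(1) = phi_1 gamma(0) + c_1
Substituting the second into the first: gamma(0) (1 - phi_1^2) = c_0 + phi_1 c_1, so
  gamma(0) = (c_0 + phi_1 c_1) / (1 - phi_1^2) = (0.805225 + (-0.817)(0.363888)) / (1 - (-0.817)^2) = 0.507928 / 0.332511 = 1.527552.
Therefore gamma(0) = 1.5276 (to 4 decimal places).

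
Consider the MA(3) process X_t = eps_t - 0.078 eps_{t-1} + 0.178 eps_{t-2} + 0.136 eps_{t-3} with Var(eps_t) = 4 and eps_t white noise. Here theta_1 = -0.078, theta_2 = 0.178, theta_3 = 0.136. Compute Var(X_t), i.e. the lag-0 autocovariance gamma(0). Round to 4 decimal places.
\gamma(0) = 4.2251

For an MA(q) process X_t = eps_t + sum_i theta_i eps_{t-i} with
Var(eps_t) = sigma^2, the variance is
  gamma(0) = sigma^2 * (1 + sum_i theta_i^2).
  sum_i theta_i^2 = (-0.078)^2 + (0.178)^2 + (0.136)^2 = 0.006084 + 0.031684 + 0.018496 = 0.056264.
  gamma(0) = 4 * (1 + 0.056264) = 4 * 1.056264 = 4.225056, which rounds to 4.2251.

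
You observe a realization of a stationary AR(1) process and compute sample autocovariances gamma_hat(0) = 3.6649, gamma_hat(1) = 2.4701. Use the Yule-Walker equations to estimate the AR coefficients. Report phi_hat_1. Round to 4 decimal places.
\hat\phi_{1} = 0.6740

The Yule-Walker equations for an AR(p) process read, in matrix form,
  Gamma_p phi = r_p,   with   (Gamma_p)_{ij} = gamma(|i - j|),
                       (r_p)_i = gamma(i),   i,j = 1..p.
Substitute the sample gammas (Toeplitz matrix and right-hand side of size 1):
  Gamma_p = [[3.6649]]
  r_p     = [2.4701]
With p = 1 this is the single equation gamma(0) phi_1 = gamma(1):
  phi_hat_1 = gamma(1) / gamma(0) = 2.4701 / 3.6649 = 0.6740.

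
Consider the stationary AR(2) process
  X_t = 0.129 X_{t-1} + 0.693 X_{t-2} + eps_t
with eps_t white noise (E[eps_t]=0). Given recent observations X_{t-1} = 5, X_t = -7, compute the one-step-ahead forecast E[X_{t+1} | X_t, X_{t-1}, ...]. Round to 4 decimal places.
E[X_{t+1} \mid \mathcal F_t] = 2.5620

For an AR(p) model X_t = c + sum_i phi_i X_{t-i} + eps_t, the
one-step-ahead conditional mean is
  E[X_{t+1} | X_t, ...] = c + sum_i phi_i X_{t+1-i}.
Substitute known values:
  E[X_{t+1} | ...] = (0.129) * (-7) + (0.693) * (5)
                   = 2.5620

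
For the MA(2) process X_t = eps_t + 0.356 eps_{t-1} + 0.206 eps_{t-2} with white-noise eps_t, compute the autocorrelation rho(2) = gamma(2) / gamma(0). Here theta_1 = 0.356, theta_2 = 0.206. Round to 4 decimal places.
\rho(2) = 0.1762

For an MA(q) process with theta_0 = 1, the autocovariance is
  gamma(k) = sigma^2 * sum_{i=0..q-k} theta_i * theta_{i+k},
and rho(k) = gamma(k) / gamma(0). Sigma^2 cancels.
  numerator   = (1)*(0.206) = 0.206.
  denominator = (1)^2 + (0.356)^2 + (0.206)^2 = 1.169172.
  rho(2) = 0.206 / 1.169172 = 0.1762.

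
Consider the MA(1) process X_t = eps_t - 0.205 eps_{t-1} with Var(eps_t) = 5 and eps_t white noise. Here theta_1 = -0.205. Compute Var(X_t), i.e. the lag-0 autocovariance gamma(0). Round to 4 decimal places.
\gamma(0) = 5.2101

For an MA(q) process X_t = eps_t + sum_i theta_i eps_{t-i} with
Var(eps_t) = sigma^2, the variance is
  gamma(0) = sigma^2 * (1 + sum_i theta_i^2).
  sum_i theta_i^2 = (-0.205)^2 = 0.042025.
  gamma(0) = 5 * (1 + 0.042025) = 5 * 1.042025 = 5.210125, which rounds to 5.2101.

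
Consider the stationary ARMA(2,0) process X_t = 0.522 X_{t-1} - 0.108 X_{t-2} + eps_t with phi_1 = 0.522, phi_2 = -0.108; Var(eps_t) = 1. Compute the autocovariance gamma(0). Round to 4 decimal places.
\gamma(0) = 1.3004

Multiply the model equation by X_{t-k} and take expectations. With theta_0 = psi_0 = 1 and psi_j the MA(infinity) weights, this gives
  gamma(k) - sum_i phi_i gamma(k-i) = c_k,
  c_k = sigma^2 * sum_{j=k..q} theta_j psi_{j-k}   (c_k = 0 for k > q),
using gamma(-m) = gamma(m).
Pure AR (q = 0): c_0 = sigma^2 = 1, c_k = 0 for k >= 1.
Equations for k = 0, 1, 2 (AR order 2, c_2 = 0):
  (E0) gamma(0) = phi_1 gamma(1) + phi_2 gamma(2) + c_0
  (E1) gamma(1) = phi_1 gamma(0) + phi_2 gamma(1) + c_1
  (E2) gamma(2) = phi_1 gamma(1) + phi_2 gamma(0)
From (E1): gamma(1) = A gamma(0) + B with
  A = phi_1 / (1 - phi_2) = 0.522 / 1.108 = 0.471119,   B = c_1 / (1 - phi_2) = 0 / 1.108 = 0.
Insert (E2) into (E0): gamma(0) (1 - phi_2^2) = phi_1 (1 + phi_2) gamma(1) + c_0.
  phi_1 (1 + phi_2) = (0.522)(0.892) = 0.465624,   1 - phi_2^2 = 0.988336.
Replace gamma(1) by A gamma(0) + B and collect gamma(0):
  gamma(0) [0.988336 - (0.465624)(0.471119)] = c_0 = 1
  gamma(0) * 0.768972 = 1
  gamma(0) = 1 / 0.768972 = 1.300438.
Therefore gamma(0) = 1.3004 (to 4 decimal places).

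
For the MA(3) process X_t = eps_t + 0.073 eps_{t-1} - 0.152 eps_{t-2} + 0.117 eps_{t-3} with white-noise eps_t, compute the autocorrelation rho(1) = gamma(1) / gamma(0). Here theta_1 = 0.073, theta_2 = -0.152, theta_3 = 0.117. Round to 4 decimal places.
\rho(1) = 0.0423

For an MA(q) process with theta_0 = 1, the autocovariance is
  gamma(k) = sigma^2 * sum_{i=0..q-k} theta_i * theta_{i+k},
and rho(k) = gamma(k) / gamma(0). Sigma^2 cancels.
  numerator   = (1)*(0.073) + (0.073)*(-0.152) + (-0.152)*(0.117) = 0.04412.
  denominator = (1)^2 + (0.073)^2 + (-0.152)^2 + (0.117)^2 = 1.042122.
  rho(1) = 0.04412 / 1.042122 = 0.0423.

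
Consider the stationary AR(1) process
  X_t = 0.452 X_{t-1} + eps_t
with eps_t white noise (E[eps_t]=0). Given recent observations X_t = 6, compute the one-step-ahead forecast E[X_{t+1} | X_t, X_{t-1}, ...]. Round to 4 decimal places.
E[X_{t+1} \mid \mathcal F_t] = 2.7120

For an AR(p) model X_t = c + sum_i phi_i X_{t-i} + eps_t, the
one-step-ahead conditional mean is
  E[X_{t+1} | X_t, ...] = c + sum_i phi_i X_{t+1-i}.
Substitute known values:
  E[X_{t+1} | ...] = (0.452) * (6)
                   = 2.7120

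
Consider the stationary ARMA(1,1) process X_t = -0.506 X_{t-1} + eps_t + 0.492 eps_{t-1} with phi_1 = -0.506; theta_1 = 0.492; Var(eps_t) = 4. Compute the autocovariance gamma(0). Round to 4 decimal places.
\gamma(0) = 4.0011

Multiply the model equation by X_{t-k} and take expectations. With theta_0 = psi_0 = 1 and psi_j the MA(infinity) weights, this gives
  gamma(k) - sum_i phi_i gamma(k-i) = c_k,
  c_k = sigma^2 * sum_{j=k..q} theta_j psi_{j-k}   (c_k = 0 for k > q),
using gamma(-m) = gamma(m).
psi-weights needed (psi_j = theta_j + sum_i phi_i psi_{j-i}):
  psi_1 = theta_1 + phi_1 = 0.492 + (-0.506) = -0.014
Right-hand sides:
  c_0 = sigma^2 (1 + theta_1 psi_1) = 4 * (1 + (0.492)(-0.014)) = 4 * 0.993112 = 3.972448
  c_1 = sigma^2 theta_1 = 4 * (0.492) = 1.968
  c_2 = 0
Equations for k = 0 and k = 1 (AR order 1):
  gamma(0) = phi_1 gamma(1) + c_0
  gamma(1) = phi_1 gamma(0) + c_1
Substituting the second into the first: gamma(0) (1 - phi_1^2) = c_0 + phi_1 c_1, so
  gamma(0) = (c_0 + phi_1 c_1) / (1 - phi_1^2) = (3.972448 + (-0.506)(1.968)) / (1 - (-0.506)^2) = 2.97664 / 0.743964 = 4.001054.
Therefore gamma(0) = 4.0011 (to 4 decimal places).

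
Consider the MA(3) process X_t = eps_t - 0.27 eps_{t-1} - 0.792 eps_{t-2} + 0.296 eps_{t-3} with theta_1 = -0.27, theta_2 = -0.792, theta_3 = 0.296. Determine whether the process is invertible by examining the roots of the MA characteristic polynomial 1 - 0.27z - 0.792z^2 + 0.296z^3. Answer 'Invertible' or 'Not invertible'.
\text{Invertible}

The MA(q) characteristic polynomial is P(z) = 1 - 0.27z - 0.792z^2 + 0.296z^3.
Invertibility requires all roots to lie outside the unit circle, i.e. |z| > 1 for every root.
Degree 3: look for a simple real root z0 first, then factor out (1 - z/z0) and solve the remaining quadratic.
Testing z0 = 2.5: P(2.5) = 1 + (-0.27)(2.5) + (-0.792)(2.5)^2 + (0.296)(2.5)^3
  = 1 + (-0.675) + (-4.95) + (4.625) = 0.  So z_0 = 2.5 is a root, |z_0| = 2.5.
Divide out the factor (1 - 0.4 z) = (1 - z/z0) (since 1/z0 = 0.4):
  P(z) = (1 - 0.4 z)(1 + (0.13) z + (-0.74) z^2)
  [check: z-coef 0.13 - (0.4) = -0.27; z^2-coef -0.74 - (0.4)(0.13) = -0.792; z^3-coef -(0.4)(-0.74) = 0.296.]
Remaining roots from the quadratic factor 1 + (0.13) z + (-0.74) z^2:
  Set 1 + (0.13) z + (-0.74) z^2 = 0, i.e. a z^2 + b z + c = 0 with a = -0.74, b = 0.13, c = 1.
  Discriminant D = b^2 - 4ac = (0.13)^2 - 4*(-0.74)*1 = 0.0169 - (-2.96) = 2.9769.
  D >= 0, so the roots are real: z = (-b +/- sqrt(D)) / (2a) = (-0.13 +/- 1.72537) / (-1.48).
    z_1 = (-0.13 + 1.72537) / (-1.48) = -1.078,   |z_1| = 1.078.
    z_2 = (-0.13 - 1.72537) / (-1.48) = 1.2536,   |z_2| = 1.2536.
Moduli of all roots: 2.5000, 1.0780, 1.2536.
All moduli strictly greater than 1? Yes.
Verdict: Invertible.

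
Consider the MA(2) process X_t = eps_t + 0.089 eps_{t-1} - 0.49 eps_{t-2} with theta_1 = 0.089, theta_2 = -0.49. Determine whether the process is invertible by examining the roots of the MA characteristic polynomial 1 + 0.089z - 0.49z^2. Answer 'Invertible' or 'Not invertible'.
\text{Invertible}

The MA(q) characteristic polynomial is P(z) = 1 + 0.089z - 0.49z^2.
Invertibility requires all roots to lie outside the unit circle, i.e. |z| > 1 for every root.
Set 1 + (0.089) z + (-0.49) z^2 = 0, i.e. a z^2 + b z + c = 0 with a = -0.49, b = 0.089, c = 1.
Discriminant D = b^2 - 4ac = (0.089)^2 - 4*(-0.49)*1 = 0.007921 - (-1.96) = 1.967921.
D >= 0, so the roots are real: z = (-b +/- sqrt(D)) / (2a) = (-0.089 +/- 1.402826) / (-0.98).
  z_1 = (-0.089 + 1.402826) / (-0.98) = -1.3406,   |z_1| = 1.3406.
  z_2 = (-0.089 - 1.402826) / (-0.98) = 1.5223,   |z_2| = 1.5223.
Moduli of all roots: 1.3406, 1.5223.
All moduli strictly greater than 1? Yes.
Verdict: Invertible.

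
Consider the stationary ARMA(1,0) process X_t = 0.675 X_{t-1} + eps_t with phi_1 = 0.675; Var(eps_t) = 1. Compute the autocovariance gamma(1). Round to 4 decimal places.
\gamma(1) = 1.2400

Multiply the model equation by X_{t-k} and take expectations. With theta_0 = psi_0 = 1 and psi_j the MA(infinity) weights, this gives
  gamma(k) - sum_i phi_i gamma(k-i) = c_k,
  c_k = sigma^2 * sum_{j=k..q} theta_j psi_{j-k}   (c_k = 0 for k > q),
using gamma(-m) = gamma(m).
Pure AR (q = 0): c_0 = sigma^2 = 1, c_k = 0 for k >= 1.
Equations for k = 0 and k = 1 (AR order 1):
  gamma(0) = phi_1 gamma(1) + c_0
  gamma(1) = phi_1 gamma(0) + c_1
Substituting the second into the first: gamma(0) (1 - phi_1^2) = c_0 + phi_1 c_1, so
  gamma(0) = c_0 / (1 - phi_1^2) = 1 / (1 - (0.675)^2) = 1 / 0.544375 = 1.836969.
  gamma(1) = phi_1 gamma(0) = (0.675)(1.836969) = 1.239954.
Therefore gamma(1) = 1.2400 (to 4 decimal places).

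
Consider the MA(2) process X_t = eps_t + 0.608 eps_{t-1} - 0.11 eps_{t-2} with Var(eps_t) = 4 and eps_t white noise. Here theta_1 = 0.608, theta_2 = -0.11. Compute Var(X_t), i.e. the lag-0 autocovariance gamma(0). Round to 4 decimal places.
\gamma(0) = 5.5271

For an MA(q) process X_t = eps_t + sum_i theta_i eps_{t-i} with
Var(eps_t) = sigma^2, the variance is
  gamma(0) = sigma^2 * (1 + sum_i theta_i^2).
  sum_i theta_i^2 = (0.608)^2 + (-0.11)^2 = 0.369664 + 0.0121 = 0.381764.
  gamma(0) = 4 * (1 + 0.381764) = 4 * 1.381764 = 5.527056, which rounds to 5.5271.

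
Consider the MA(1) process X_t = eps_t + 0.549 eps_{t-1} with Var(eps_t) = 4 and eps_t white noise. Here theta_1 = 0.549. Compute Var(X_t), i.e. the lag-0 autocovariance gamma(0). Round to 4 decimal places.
\gamma(0) = 5.2056

For an MA(q) process X_t = eps_t + sum_i theta_i eps_{t-i} with
Var(eps_t) = sigma^2, the variance is
  gamma(0) = sigma^2 * (1 + sum_i theta_i^2).
  sum_i theta_i^2 = (0.549)^2 = 0.301401.
  gamma(0) = 4 * (1 + 0.301401) = 4 * 1.301401 = 5.205604, which rounds to 5.2056.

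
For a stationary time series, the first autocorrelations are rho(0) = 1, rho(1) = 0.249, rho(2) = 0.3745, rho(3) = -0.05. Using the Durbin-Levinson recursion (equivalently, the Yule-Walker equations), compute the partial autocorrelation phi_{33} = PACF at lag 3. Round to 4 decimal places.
\phi_{33} = -0.2340

The PACF at lag k is phi_{kk}, the last component of the solution
to the Yule-Walker system G_k phi = r_k where
  (G_k)_{ij} = rho(|i - j|), (r_k)_i = rho(i), i,j = 1..k.
Equivalently, Durbin-Levinson gives phi_{kk} iteratively:
  phi_{11} = rho(1)
  phi_{kk} = [rho(k) - sum_{j=1..k-1} phi_{k-1,j} rho(k-j)]
            / [1 - sum_{j=1..k-1} phi_{k-1,j} rho(j)],
  phi_{k,j} = phi_{k-1,j} - phi_{kk} phi_{k-1,k-j},  j = 1..k-1.
Step k = 1:
  phi_11 = rho(1) = 0.249.
Step k = 2:
  phi_22 = [rho(2) - phi_11 rho(1)] / [1 - phi_11 rho(1)] = [0.3745 - (0.249)(0.249)] / [1 - (0.249)(0.249)]
         = 0.312499 / 0.937999 = 0.333155.
  Update: phi_21 = phi_11 - phi_22 phi_11 = 0.249 - (0.333155)(0.249) = 0.166044.
Step k = 3:
  phi_33 = [rho(3) - phi_21 rho(2) - phi_22 rho(1)] / [1 - phi_21 rho(1) - phi_22 rho(2)]
    numerator   = -0.05 - (0.166044)(0.3745) - (0.333155)(0.249) = -0.19513922
    denominator = 1 - (0.166044)(0.249) - (0.333155)(0.3745) = 0.83388841
  phi_33 = -0.19513922 / 0.83388841 = -0.234.
Therefore phi_{33} = -0.2340.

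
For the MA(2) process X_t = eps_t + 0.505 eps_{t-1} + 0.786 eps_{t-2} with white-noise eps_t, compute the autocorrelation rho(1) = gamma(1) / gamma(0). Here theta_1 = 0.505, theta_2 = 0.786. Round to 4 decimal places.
\rho(1) = 0.4816

For an MA(q) process with theta_0 = 1, the autocovariance is
  gamma(k) = sigma^2 * sum_{i=0..q-k} theta_i * theta_{i+k},
and rho(k) = gamma(k) / gamma(0). Sigma^2 cancels.
  numerator   = (1)*(0.505) + (0.505)*(0.786) = 0.90193.
  denominator = (1)^2 + (0.505)^2 + (0.786)^2 = 1.872821.
  rho(1) = 0.90193 / 1.872821 = 0.4816.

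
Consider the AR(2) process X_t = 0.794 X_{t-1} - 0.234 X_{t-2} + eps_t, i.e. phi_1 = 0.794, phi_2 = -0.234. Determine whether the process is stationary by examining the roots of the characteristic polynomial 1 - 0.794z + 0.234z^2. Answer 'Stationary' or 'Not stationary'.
\text{Stationary}

The AR(p) characteristic polynomial is P(z) = 1 - 0.794z + 0.234z^2.
Stationarity requires all roots to lie outside the unit circle, i.e. |z| > 1 for every root.
Set 1 + (-0.794) z + (0.234) z^2 = 0, i.e. a z^2 + b z + c = 0 with a = 0.234, b = -0.794, c = 1.
Discriminant D = b^2 - 4ac = (-0.794)^2 - 4*(0.234)*1 = 0.630436 - (0.936) = -0.305564.
D < 0, so the roots are the complex-conjugate pair z = (-b +/- i sqrt(-D)) / (2a) = 1.6966 +/- 1.1812i.
For a conjugate pair |z|^2 = z * conj(z) = (product of roots) = c/a = 1/(0.234) = 4.273504, so |z| = sqrt(4.273504) = 2.0672 for both roots.
Moduli of all roots: 2.0672, 2.0672.
All moduli strictly greater than 1? Yes.
Verdict: Stationary.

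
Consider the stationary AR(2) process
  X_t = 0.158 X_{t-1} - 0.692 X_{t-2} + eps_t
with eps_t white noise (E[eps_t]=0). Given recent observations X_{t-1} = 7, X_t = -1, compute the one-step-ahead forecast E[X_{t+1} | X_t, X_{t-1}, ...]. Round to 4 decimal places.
E[X_{t+1} \mid \mathcal F_t] = -5.0020

For an AR(p) model X_t = c + sum_i phi_i X_{t-i} + eps_t, the
one-step-ahead conditional mean is
  E[X_{t+1} | X_t, ...] = c + sum_i phi_i X_{t+1-i}.
Substitute known values:
  E[X_{t+1} | ...] = (0.158) * (-1) + (-0.692) * (7)
                   = -5.0020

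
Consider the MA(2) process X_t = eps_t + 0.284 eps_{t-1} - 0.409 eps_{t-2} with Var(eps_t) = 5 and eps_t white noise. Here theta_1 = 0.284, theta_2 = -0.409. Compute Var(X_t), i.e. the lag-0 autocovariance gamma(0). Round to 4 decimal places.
\gamma(0) = 6.2397

For an MA(q) process X_t = eps_t + sum_i theta_i eps_{t-i} with
Var(eps_t) = sigma^2, the variance is
  gamma(0) = sigma^2 * (1 + sum_i theta_i^2).
  sum_i theta_i^2 = (0.284)^2 + (-0.409)^2 = 0.080656 + 0.167281 = 0.247937.
  gamma(0) = 5 * (1 + 0.247937) = 5 * 1.247937 = 6.239685, which rounds to 6.2397.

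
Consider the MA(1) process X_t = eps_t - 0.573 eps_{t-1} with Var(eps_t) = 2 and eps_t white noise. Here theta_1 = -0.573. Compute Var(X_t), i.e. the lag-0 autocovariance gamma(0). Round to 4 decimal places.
\gamma(0) = 2.6567

For an MA(q) process X_t = eps_t + sum_i theta_i eps_{t-i} with
Var(eps_t) = sigma^2, the variance is
  gamma(0) = sigma^2 * (1 + sum_i theta_i^2).
  sum_i theta_i^2 = (-0.573)^2 = 0.328329.
  gamma(0) = 2 * (1 + 0.328329) = 2 * 1.328329 = 2.656658, which rounds to 2.6567.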